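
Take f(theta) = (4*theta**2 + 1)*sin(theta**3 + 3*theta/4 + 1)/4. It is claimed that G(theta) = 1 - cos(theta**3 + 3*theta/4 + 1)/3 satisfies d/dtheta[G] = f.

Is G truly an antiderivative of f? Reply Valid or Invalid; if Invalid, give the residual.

d/dtheta[G] = theta**2*sin(theta**3 + 3*theta/4 + 1) + sin(theta**3 + 3*theta/4 + 1)/4
This equals f(theta) exactly, so the claim holds.

Valid. The derivative of G reproduces f.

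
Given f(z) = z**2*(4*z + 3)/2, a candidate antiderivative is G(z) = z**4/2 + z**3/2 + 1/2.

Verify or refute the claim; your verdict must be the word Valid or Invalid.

Valid: G'(z) = f(z).

d/dz[G] = 2*z**3 + 3*z**2/2
This equals f(z) exactly, so the claim holds.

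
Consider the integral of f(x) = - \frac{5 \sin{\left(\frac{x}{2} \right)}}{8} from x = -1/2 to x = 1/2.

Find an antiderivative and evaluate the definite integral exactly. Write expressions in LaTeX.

Whatever form F(x) takes, F'(x) = f(x) is non-negotiable.
F(x) = \frac{5 \cos{\left(\frac{x}{2} \right)}}{4} is an antiderivative of f.
Check: d/dx[\frac{5 \cos{\left(\frac{x}{2} \right)}}{4}] = - \frac{5 \sin{\left(\frac{x}{2} \right)}}{8} = f(x).
F(1/2) = \frac{5 \cos{\left(\frac{1}{4} \right)}}{4}; F(-1/2) = \frac{5 \cos{\left(\frac{1}{4} \right)}}{4}.
Integral = F(1/2) - F(-1/2) = 0.

Antiderivative: F(x) = \frac{5 \cos{\left(\frac{x}{2} \right)}}{4}; value = 0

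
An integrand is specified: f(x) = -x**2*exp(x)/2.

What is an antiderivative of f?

An antiderivative is F(x) = (-x**2 + 2*x - 2)*exp(x)/2.

f has the shape u'v + uv' for u = -x**2/2 + x - 1 and v = exp(x) — it is the derivative of the product u*v.
Check: d/dx[(-x**2 + 2*x - 2)*exp(x)/2] = -x**2*exp(x)/2 = f(x).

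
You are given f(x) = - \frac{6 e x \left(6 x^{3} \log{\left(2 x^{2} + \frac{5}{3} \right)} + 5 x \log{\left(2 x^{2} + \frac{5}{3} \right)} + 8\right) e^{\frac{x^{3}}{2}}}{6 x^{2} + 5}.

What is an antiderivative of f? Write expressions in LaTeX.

f has the shape u'v + uv' for u = - 4 e^{\frac{x^{3}}{2} + 1} and v = \log{\left(2 x^{2} + \frac{5}{3} \right)} — it is the derivative of the product u*v.
Check: d/dx[- 4 e e^{\frac{x^{3}}{2}} \log{\left(2 x^{2} + \frac{5}{3} \right)}] = \frac{- 36 e x^{4} e^{\frac{x^{3}}{2}} \log{\left(2 x^{2} + \frac{5}{3} \right)} - 30 e x^{2} e^{\frac{x^{3}}{2}} \log{\left(2 x^{2} + \frac{5}{3} \right)} - 48 e x e^{\frac{x^{3}}{2}}}{6 x^{2} + 5}, which equals f(x).

An antiderivative is F(x) = - 4 e e^{\frac{x^{3}}{2}} \log{\left(2 x^{2} + \frac{5}{3} \right)}.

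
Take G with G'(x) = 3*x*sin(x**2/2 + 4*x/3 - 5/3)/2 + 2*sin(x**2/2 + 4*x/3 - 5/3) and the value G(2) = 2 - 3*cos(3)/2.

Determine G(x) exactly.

G'(x) matches the chain-rule pattern g'(h)*h' with inner function h(x) = x**2/2 + 4*x/3 - 5/3; substituting u = h(x) collapses the integral.
A general antiderivative is -3*cos(x**2/2 + 4*x/3 - 5/3)/2 + C.
The condition gives C = 2 - 3*cos(3)/2 - (-3*cos(3)/2) = 2.
So G(x) = -(3*cos(x**2/2 + 4*x/3 - 5/3) - 4)/2.
Check: d/dx[-(3*cos(x**2/2 + 4*x/3 - 5/3) - 4)/2] = 3*x*sin(x**2/2 + 4*x/3 - 5/3)/2 + 2*sin(x**2/2 + 4*x/3 - 5/3) = G'(x).

G(x) = -(3*cos(x**2/2 + 4*x/3 - 5/3) - 4)/2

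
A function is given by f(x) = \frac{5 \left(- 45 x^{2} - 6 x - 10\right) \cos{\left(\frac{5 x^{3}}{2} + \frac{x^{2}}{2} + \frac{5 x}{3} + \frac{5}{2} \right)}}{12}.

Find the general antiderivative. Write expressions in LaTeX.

f matches the chain-rule pattern g'(h)*h' with inner function h(x) = \frac{5 x^{3}}{2} + \frac{x^{2}}{2} + \frac{5 x}{3} + \frac{5}{2}; substituting u = h(x) collapses the integral.
Check: d/dx[- \frac{5 \sin{\left(\frac{5 x^{3}}{2} + \frac{x^{2}}{2} + \frac{5 x}{3} + \frac{5}{2} \right)}}{2}] = - \frac{75 x^{2} \cos{\left(\frac{5 x^{3}}{2} + \frac{x^{2}}{2} + \frac{5 x}{3} + \frac{5}{2} \right)}}{4} - \frac{5 x \cos{\left(\frac{5 x^{3}}{2} + \frac{x^{2}}{2} + \frac{5 x}{3} + \frac{5}{2} \right)}}{2} - \frac{25 \cos{\left(\frac{5 x^{3}}{2} + \frac{x^{2}}{2} + \frac{5 x}{3} + \frac{5}{2} \right)}}{6}, which equals f(x).

F(x) = - \frac{5 \sin{\left(\frac{5 x^{3}}{2} + \frac{x^{2}}{2} + \frac{5 x}{3} + \frac{5}{2} \right)}}{2} + C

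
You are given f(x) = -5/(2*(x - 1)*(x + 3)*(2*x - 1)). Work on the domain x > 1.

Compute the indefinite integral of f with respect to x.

The denominator factors as 2*(x - 1)*(x + 3)*(2*x - 1); partial fractions split f into directly integrable pieces: 10/(7*(2*x - 1)) - 5/(56*(x + 3)) - 5/(8*(x - 1)).
Check: d/dx[-5*log(x - 1)/8 + 5*log(x - 1/2)/7 - 5*log(x + 3)/56] = -5/(4*x**3 + 6*x**2 - 16*x + 6), which equals f(x).

F(x) = -5*log(x - 1)/8 + 5*log(x - 1/2)/7 - 5*log(x + 3)/56 + C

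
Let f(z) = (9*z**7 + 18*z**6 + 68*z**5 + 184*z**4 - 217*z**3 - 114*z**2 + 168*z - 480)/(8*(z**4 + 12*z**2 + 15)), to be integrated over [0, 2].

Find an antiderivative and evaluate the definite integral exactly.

Antiderivative: F(z) = 9*z**4/32 + 3*z**3/4 - 5*z**2/2 - 4*z + 4*log(z**4/3 + 4*z**2 + 5); value = -15/2 - 4*log(5) + 4*log(79/3)

Since d/dz undoes antidifferentiation here, F'(z) = f(z) is required of F(z).
F(z) = 9*z**4/32 + 3*z**3/4 - 5*z**2/2 - 4*z + 4*log(z**4/3 + 4*z**2 + 5) is an antiderivative of f.
Check: d/dz[9*z**4/32 + 3*z**3/4 - 5*z**2/2 - 4*z + 4*log(z**4/3 + 4*z**2 + 5)] = (9*z**7 + 18*z**6 + 68*z**5 + 184*z**4 - 217*z**3 - 114*z**2 + 168*z - 480)/(8*z**4 + 96*z**2 + 120), which equals f(z).
F(2) = -15/2 + 4*log(79/3); F(0) = 4*log(5).
Integral = F(2) - F(0) = -15/2 - 4*log(5) + 4*log(79/3).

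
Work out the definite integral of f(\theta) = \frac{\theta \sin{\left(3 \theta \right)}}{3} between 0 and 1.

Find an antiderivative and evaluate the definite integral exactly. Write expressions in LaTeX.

Any candidate F(\theta) must reproduce f(\theta) exactly when differentiated.
F(\theta) = - \frac{\theta \cos{\left(3 \theta \right)}}{9} + \frac{\sin{\left(3 \theta \right)}}{27} is an antiderivative of f.
Check: d/d\theta[- \frac{\theta \cos{\left(3 \theta \right)}}{9} + \frac{\sin{\left(3 \theta \right)}}{27}] = \frac{\theta \sin{\left(3 \theta \right)}}{3} = f(\theta).
F(1) = \frac{\sin{\left(3 \right)}}{27} - \frac{\cos{\left(3 \right)}}{9}; F(0) = 0.
Integral = F(1) - F(0) = \frac{\sin{\left(3 \right)}}{27} - \frac{\cos{\left(3 \right)}}{9}.

Antiderivative: F(\theta) = - \frac{\theta \cos{\left(3 \theta \right)}}{9} + \frac{\sin{\left(3 \theta \right)}}{27}; value = \frac{\sin{\left(3 \right)}}{27} - \frac{\cos{\left(3 \right)}}{9}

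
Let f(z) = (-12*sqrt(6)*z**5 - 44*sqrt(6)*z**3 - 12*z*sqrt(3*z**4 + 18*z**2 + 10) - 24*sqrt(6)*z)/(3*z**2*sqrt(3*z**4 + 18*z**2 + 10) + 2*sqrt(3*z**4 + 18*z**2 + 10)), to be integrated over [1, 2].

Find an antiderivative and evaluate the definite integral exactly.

Check any antiderivative F(z) by computing F'(z) and comparing it with f(z).
F(z) = -2*(sqrt(6)*sqrt(3*z**4 + 18*z**2 + 10) + 3*log(2*z**2 + 4/3))/3 is an antiderivative of f.
Check: d/dz[-2*(sqrt(6)*sqrt(3*z**4 + 18*z**2 + 10) + 3*log(2*z**2 + 4/3))/3] = (-12*sqrt(6)*z**5 - 44*sqrt(6)*z**3 - 12*z*sqrt(3*z**4 + 18*z**2 + 10) - 24*sqrt(6)*z)/(3*z**2*sqrt(3*z**4 + 18*z**2 + 10) + 2*sqrt(3*z**4 + 18*z**2 + 10)) = f(z).
F(2) = -4*sqrt(195)/3 - 2*log(28/3); F(1) = -2*sqrt(186)/3 - 2*log(10/3).
Integral = F(2) - F(1) = -4*sqrt(195)/3 - 2*log(28/3) + 2*log(10/3) + 2*sqrt(186)/3.

Antiderivative: F(z) = -2*(sqrt(6)*sqrt(3*z**4 + 18*z**2 + 10) + 3*log(2*z**2 + 4/3))/3; value = -4*sqrt(195)/3 - 2*log(28/3) + 2*log(10/3) + 2*sqrt(186)/3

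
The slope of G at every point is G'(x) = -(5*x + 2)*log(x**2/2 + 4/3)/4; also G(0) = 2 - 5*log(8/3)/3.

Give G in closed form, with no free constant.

G(x) = 5*x**2/8 + x + (-5*x**2/8 - x/2)*log(x**2/2 + 4/3) - 5*log(x**2 + 8/3)/3 - 2*sqrt(6)*atan(sqrt(6)*x/4)/3 + 2

Check a candidate G(x) by differentiating: d/dx[G] must match the given G'(x).
A general antiderivative is 5*x**2/8 + x + (-5*x**2/8 - x/2)*log(x**2/2 + 4/3) - 5*log(x**2 + 8/3)/3 - 2*sqrt(6)*atan(sqrt(6)*x/4)/3 + C.
The condition gives C = 2 - 5*log(8/3)/3 - (-5*log(8/3)/3) = 2.
So G(x) = 5*x**2/8 + x + (-5*x**2/8 - x/2)*log(x**2/2 + 4/3) - 5*log(x**2 + 8/3)/3 - 2*sqrt(6)*atan(sqrt(6)*x/4)/3 + 2.
Check: d/dx[5*x**2/8 + x + (-5*x**2/8 - x/2)*log(x**2/2 + 4/3) - 5*log(x**2 + 8/3)/3 - 2*sqrt(6)*atan(sqrt(6)*x/4)/3 + 2] = -5*x*log(3*x**2 + 8)/4 + 5*x*log(6)/4 - log(3*x**2 + 8)/2 + log(6)/2, which equals G'(x).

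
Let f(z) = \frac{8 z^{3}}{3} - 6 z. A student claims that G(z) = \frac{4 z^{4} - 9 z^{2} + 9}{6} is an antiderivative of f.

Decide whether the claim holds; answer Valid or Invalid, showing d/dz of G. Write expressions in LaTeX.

d/dz[G] = \frac{8 z^{3}}{3} - 3 z
d/dz[G] - f(z) = 3 z != 0.

Invalid: d/dz[G] - f = 3 z, which is not 0.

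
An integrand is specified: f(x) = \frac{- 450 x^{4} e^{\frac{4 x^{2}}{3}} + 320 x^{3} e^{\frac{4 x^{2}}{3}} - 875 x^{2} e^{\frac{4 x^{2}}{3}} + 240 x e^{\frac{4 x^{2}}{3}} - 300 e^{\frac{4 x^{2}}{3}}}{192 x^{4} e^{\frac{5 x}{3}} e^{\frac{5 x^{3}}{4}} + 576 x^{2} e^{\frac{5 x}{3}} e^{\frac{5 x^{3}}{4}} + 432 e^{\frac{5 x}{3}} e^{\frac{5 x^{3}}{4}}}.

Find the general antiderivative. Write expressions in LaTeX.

F(x) = \frac{5 e^{- \frac{5 x^{3}}{4} + \frac{4 x^{2}}{3} - \frac{5 x}{3}}}{4 \left(2 x^{2} + 3\right)} + C

Recognize the product-rule pattern: f = u'v + uv' with u = \frac{5}{4 \left(2 x^{2} + 3\right)}, v = e^{- \frac{5 x^{3}}{4} + \frac{4 x^{2}}{3} - \frac{5 x}{3}}, so integration by parts undoes it.
Check: d/dx[\frac{5 e^{- \frac{5 x^{3}}{4} + \frac{4 x^{2}}{3} - \frac{5 x}{3}}}{4 \left(2 x^{2} + 3\right)}] = \frac{- 450 x^{4} e^{- \frac{5 x}{3}} e^{\frac{4 x^{2}}{3}} e^{- \frac{5 x^{3}}{4}} + 320 x^{3} e^{- \frac{5 x}{3}} e^{\frac{4 x^{2}}{3}} e^{- \frac{5 x^{3}}{4}} - 875 x^{2} e^{- \frac{5 x}{3}} e^{\frac{4 x^{2}}{3}} e^{- \frac{5 x^{3}}{4}} + 240 x e^{- \frac{5 x}{3}} e^{\frac{4 x^{2}}{3}} e^{- \frac{5 x^{3}}{4}} - 300 e^{- \frac{5 x}{3}} e^{\frac{4 x^{2}}{3}} e^{- \frac{5 x^{3}}{4}}}{192 x^{4} + 576 x^{2} + 432}, which equals f(x).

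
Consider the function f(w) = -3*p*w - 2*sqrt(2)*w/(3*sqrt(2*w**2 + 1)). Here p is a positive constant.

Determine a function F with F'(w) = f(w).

An antiderivative is F(w) = -3*p*w**2/2 - sqrt(2)*sqrt(2*w**2 + 1)/3.

Integrate term by term and add the pieces.
Check: d/dw[-3*p*w**2/2 - sqrt(2)*sqrt(2*w**2 + 1)/3] = (-9*p*w*sqrt(2*w**2 + 1) - 2*sqrt(2)*w)/(3*sqrt(2*w**2 + 1)), which equals f(w).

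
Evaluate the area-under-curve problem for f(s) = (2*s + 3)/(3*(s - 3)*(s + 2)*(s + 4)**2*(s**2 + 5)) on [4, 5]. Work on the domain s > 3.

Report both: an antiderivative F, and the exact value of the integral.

Antiderivative: F(s) = (162*(s + 4)*log(s - 3) + 343*(s + 4)*log(s + 2) - 655*(s + 4)*log(s + 4) + 75*(s + 4)*log(s**2 + 5) - 274*sqrt(5)*(s + 4)*atan(sqrt(5)*s/5) + 1050)/(185220*(s + 4)); value = -131*log(9)/37044 - 137*sqrt(5)*atan(sqrt(5))/92610 - log(6)/540 - 5*log(21)/12348 - 5/63504 + 3*log(2)/3430 + 5*log(30)/12348 + 137*sqrt(5)*atan(4*sqrt(5)/5)/92610 + log(7)/540 + 131*log(8)/37044

Factor the denominator (3*(s - 3)*(s + 2)*(s + 4)**2*(s**2 + 5)) and decompose: f = (15*s - 137)/(18522*(s**2 + 5)) - 131/(37044*(s + 4)) - 5/(882*(s + 4)**2) + 1/(540*(s + 2)) + 3/(3430*(s - 3)); each piece integrates to a log, atan, or power term.
F(s) = (162*(s + 4)*log(s - 3) + 343*(s + 4)*log(s + 2) - 655*(s + 4)*log(s + 4) + 75*(s + 4)*log(s**2 + 5) - 274*sqrt(5)*(s + 4)*atan(sqrt(5)*s/5) + 1050)/(185220*(s + 4)) is an antiderivative of f.
Check: d/ds[(162*(s + 4)*log(s - 3) + 343*(s + 4)*log(s + 2) - 655*(s + 4)*log(s + 4) + 75*(s + 4)*log(s**2 + 5) - 274*sqrt(5)*(s + 4)*atan(sqrt(5)*s/5) + 1050)/(185220*(s + 4))] = (2*s + 3)/(3*s**6 + 21*s**5 + 21*s**4 - 87*s**3 - 258*s**2 - 960*s - 1440), which equals f(s).
F(5) = -131*log(9)/37044 - 137*sqrt(5)*atan(sqrt(5))/92610 + 3*log(2)/3430 + 5/7938 + 5*log(30)/12348 + log(7)/540; F(4) = -131*log(8)/37044 - 137*sqrt(5)*atan(4*sqrt(5)/5)/92610 + 5/7056 + 5*log(21)/12348 + log(6)/540.
Integral = F(5) - F(4) = -131*log(9)/37044 - 137*sqrt(5)*atan(sqrt(5))/92610 - log(6)/540 - 5*log(21)/12348 - 5/63504 + 3*log(2)/3430 + 5*log(30)/12348 + 137*sqrt(5)*atan(4*sqrt(5)/5)/92610 + log(7)/540 + 131*log(8)/37044.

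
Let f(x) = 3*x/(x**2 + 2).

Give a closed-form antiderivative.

f matches the chain-rule pattern g'(h)*h' with inner function h(x) = x**2 + 2; substituting u = h(x) collapses the integral.
Check: d/dx[3*log(x**2 + 2)/2] = 3*x/(x**2 + 2) = f(x).

An antiderivative is F(x) = 3*log(x**2 + 2)/2.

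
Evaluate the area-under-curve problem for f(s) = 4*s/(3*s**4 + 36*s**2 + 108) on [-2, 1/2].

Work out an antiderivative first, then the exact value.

Antiderivative: F(s) = -2/(3*s**2 + 18); value = -1/25

f matches the chain-rule pattern g'(h)*h' with inner function h(s) = 6*s**2 + 36; substituting u = h(s) collapses the integral.
F(s) = -2/(3*s**2 + 18) is an antiderivative of f.
Check: d/ds[-2/(3*s**2 + 18)] = 4*s/(3*s**4 + 36*s**2 + 108) = f(s).
F(1/2) = -8/75; F(-2) = -1/15.
Integral = F(1/2) - F(-2) = -1/25.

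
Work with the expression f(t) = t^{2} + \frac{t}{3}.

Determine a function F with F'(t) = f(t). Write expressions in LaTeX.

An antiderivative is F(t) = \frac{t^{3}}{3} + \frac{t^{2}}{6}.

The integrand splits into summands that can be handled one at a time.
Check: d/dt[\frac{t^{3}}{3} + \frac{t^{2}}{6}] = t^{2} + \frac{t}{3} = f(t).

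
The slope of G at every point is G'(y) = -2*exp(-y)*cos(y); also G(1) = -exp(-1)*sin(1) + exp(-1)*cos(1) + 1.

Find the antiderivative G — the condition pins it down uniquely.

A first test for any G(y): its y-derivative must equal the given G'(y).
A general antiderivative is -exp(-y)*sin(y) + exp(-y)*cos(y) + C.
The condition gives C = -exp(-1)*sin(1) + exp(-1)*cos(1) + 1 - (-exp(-1)*sin(1) + exp(-1)*cos(1)) = 1.
So G(y) = (exp(y) - sin(y) + cos(y))*exp(-y).
Check: d/dy[(exp(y) - sin(y) + cos(y))*exp(-y)] = -2*exp(-y)*cos(y) = G'(y).

G(y) = (exp(y) - sin(y) + cos(y))*exp(-y)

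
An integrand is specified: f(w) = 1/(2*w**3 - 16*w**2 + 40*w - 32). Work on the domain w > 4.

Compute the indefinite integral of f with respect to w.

The denominator factors as 2*(w - 4)*(w - 2)**2; partial fractions split f into directly integrable pieces: -1/(8*(w - 2)) - 1/(4*(w - 2)**2) + 1/(8*(w - 4)).
Check: d/dw[(w*log(w - 4) - w*log(w - 2) - 2*log(w - 4) + 2*log(w - 2) + 2)/(8*w - 16)] = 1/(2*w**3 - 16*w**2 + 40*w - 32) = f(w).

F(w) = (w*log(w - 4) - w*log(w - 2) - 2*log(w - 4) + 2*log(w - 2) + 2)/(8*w - 16) + C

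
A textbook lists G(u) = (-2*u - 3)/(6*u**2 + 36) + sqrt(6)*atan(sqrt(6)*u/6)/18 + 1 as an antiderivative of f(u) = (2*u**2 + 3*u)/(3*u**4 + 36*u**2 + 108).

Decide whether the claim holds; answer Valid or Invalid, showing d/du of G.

Valid - the claim checks out under differentiation.

d/du[G] = (2*u**2 + 3*u)/(3*u**4 + 36*u**2 + 108)
This equals f(u) exactly, so the claim holds.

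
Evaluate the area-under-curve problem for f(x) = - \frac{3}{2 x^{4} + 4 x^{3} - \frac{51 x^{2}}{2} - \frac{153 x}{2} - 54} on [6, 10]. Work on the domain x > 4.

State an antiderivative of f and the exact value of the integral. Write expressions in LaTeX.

Factor the denominator (\left(x - 4\right) \left(x + 3\right) \left(2 x + 3\right)^{2}) and decompose: f = - \frac{64}{363 \left(2 x + 3\right)} + \frac{8}{11 \left(2 x + 3\right)^{2}} + \frac{2}{21 \left(x + 3\right)} - \frac{6}{847 \left(x - 4\right)}; each piece integrates to a log, atan, or power term.
F(x) = - \frac{6 \log{\left(x - 4 \right)}}{847} - \frac{32 \log{\left(x + \frac{3}{2} \right)}}{363} + \frac{2 \log{\left(x + 3 \right)}}{21} - \frac{12}{66 x + 99} is an antiderivative of f.
Check: d/dx[- \frac{6 \log{\left(x - 4 \right)}}{847} - \frac{32 \log{\left(x + \frac{3}{2} \right)}}{363} + \frac{2 \log{\left(x + 3 \right)}}{21} - \frac{12}{66 x + 99}] = - \frac{6}{4 x^{4} + 8 x^{3} - 51 x^{2} - 153 x - 108}, which equals f(x).
F(10) = - \frac{32 \log{\left(\frac{23}{2} \right)}}{363} - \frac{4}{253} - \frac{6 \log{\left(6 \right)}}{847} + \frac{2 \log{\left(13 \right)}}{21}; F(6) = - \frac{32 \log{\left(\frac{15}{2} \right)}}{363} - \frac{4}{165} - \frac{6 \log{\left(2 \right)}}{847} + \frac{2 \log{\left(9 \right)}}{21}.
Integral = F(10) - F(6) = - \frac{32 \log{\left(\frac{23}{2} \right)}}{363} - \frac{2 \log{\left(9 \right)}}{21} - \frac{6 \log{\left(6 \right)}}{847} + \frac{6 \log{\left(2 \right)}}{847} + \frac{32}{3795} + \frac{32 \log{\left(\frac{15}{2} \right)}}{363} + \frac{2 \log{\left(13 \right)}}{21}.

Antiderivative: F(x) = - \frac{6 \log{\left(x - 4 \right)}}{847} - \frac{32 \log{\left(x + \frac{3}{2} \right)}}{363} + \frac{2 \log{\left(x + 3 \right)}}{21} - \frac{12}{66 x + 99}; value = - \frac{32 \log{\left(\frac{23}{2} \right)}}{363} - \frac{2 \log{\left(9 \right)}}{21} - \frac{6 \log{\left(6 \right)}}{847} + \frac{6 \log{\left(2 \right)}}{847} + \frac{32}{3795} + \frac{32 \log{\left(\frac{15}{2} \right)}}{363} + \frac{2 \log{\left(13 \right)}}{21}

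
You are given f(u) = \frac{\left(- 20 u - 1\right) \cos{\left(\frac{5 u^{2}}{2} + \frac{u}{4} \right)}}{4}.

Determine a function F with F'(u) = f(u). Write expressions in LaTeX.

An antiderivative is F(u) = - \sin{\left(\frac{5 u^{2}}{2} + \frac{u}{4} \right)}.

The substitution w = \frac{5 u^{2}}{2} + \frac{u}{4} works: f is exactly (dF/dw)*(dw/du) for that inner function.
Check: d/du[- \sin{\left(\frac{5 u^{2}}{2} + \frac{u}{4} \right)}] = - 5 u \cos{\left(\frac{5 u^{2}}{2} + \frac{u}{4} \right)} - \frac{\cos{\left(\frac{5 u^{2}}{2} + \frac{u}{4} \right)}}{4}, which equals f(u).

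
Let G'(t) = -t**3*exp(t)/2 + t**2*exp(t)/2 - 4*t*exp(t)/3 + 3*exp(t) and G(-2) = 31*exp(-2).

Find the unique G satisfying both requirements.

G(t) = (-3*t**3 + 12*t**2 - 32*t + 50)*exp(t)/6

G'(t) has the shape u'v + uv' for u = -t**3/2 + 2*t**2 - 16*t/3 + 25/3 and v = exp(t) — it is the derivative of the product u*v.
A general antiderivative is (-3*t**3 + 12*t**2 - 32*t + 50)*exp(t)/6 + C.
The condition gives C = 31*exp(-2) - (31*exp(-2)) = 0.
So G(t) = (-3*t**3 + 12*t**2 - 32*t + 50)*exp(t)/6.
Check: d/dt[(-3*t**3 + 12*t**2 - 32*t + 50)*exp(t)/6] = -t**3*exp(t)/2 + t**2*exp(t)/2 - 4*t*exp(t)/3 + 3*exp(t) = G'(t).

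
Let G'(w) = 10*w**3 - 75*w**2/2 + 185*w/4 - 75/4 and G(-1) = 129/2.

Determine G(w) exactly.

G(w) = 5*w**4/2 - 25*w**3/2 + 185*w**2/8 - 75*w/4 + 61/8

The substitution u = w**2 - 5*w/2 + 3/2 works: G'(w) is exactly (dG/du)*(du/dw) for that inner function.
A general antiderivative is 5*(w**2 - 5*w/2 + 3/2)**2/2 + C.
The condition gives C = 129/2 - (125/2) = 2.
So G(w) = 5*w**4/2 - 25*w**3/2 + 185*w**2/8 - 75*w/4 + 61/8.
Check: d/dw[5*w**4/2 - 25*w**3/2 + 185*w**2/8 - 75*w/4 + 61/8] = 10*w**3 - 75*w**2/2 + 185*w/4 - 75/4 = G'(w).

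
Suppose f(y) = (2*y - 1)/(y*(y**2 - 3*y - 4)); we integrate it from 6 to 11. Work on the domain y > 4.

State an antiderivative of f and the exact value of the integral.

The denominator factors as y*(y - 4)*(y + 1); partial fractions split f into directly integrable pieces: -3/(5*(y + 1)) + 7/(20*(y - 4)) + 1/(4*y).
F(y) = log(y)/4 + 7*log(y - 4)/20 - 3*log(y + 1)/5 is an antiderivative of f.
Check: d/dy[log(y)/4 + 7*log(y - 4)/20 - 3*log(y + 1)/5] = (2*y - 1)/(y**3 - 3*y**2 - 4*y), which equals f(y).
F(11) = -3*log(12)/5 + log(11)/4 + 7*log(7)/20; F(6) = -3*log(7)/5 + 7*log(2)/20 + log(6)/4.
Integral = F(11) - F(6) = -3*log(12)/5 - log(6)/4 - 7*log(2)/20 + log(11)/4 + 19*log(7)/20.

Antiderivative: F(y) = log(y)/4 + 7*log(y - 4)/20 - 3*log(y + 1)/5; value = -3*log(12)/5 - log(6)/4 - 7*log(2)/20 + log(11)/4 + 19*log(7)/20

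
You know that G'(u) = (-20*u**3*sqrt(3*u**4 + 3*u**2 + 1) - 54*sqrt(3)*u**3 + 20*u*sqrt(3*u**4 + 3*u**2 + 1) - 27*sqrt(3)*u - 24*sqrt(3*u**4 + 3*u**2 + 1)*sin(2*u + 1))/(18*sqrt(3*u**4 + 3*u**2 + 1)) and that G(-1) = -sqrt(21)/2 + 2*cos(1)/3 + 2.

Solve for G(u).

G(u) = -(5*u**4 - 10*u**2 + 9*sqrt(3)*sqrt(3*u**4 + 3*u**2 + 1) - 12*cos(2*u + 1) - 31)/18

Differentiate the proposed G(u) back; it has to land on the given G'(u).
A general antiderivative is -5*(u**2/3 - 1/3)**2/2 - 3*sqrt(u**4 + u**2 + 1/3)/2 + 2*cos(2*u + 1)/3 + C.
The condition gives C = -sqrt(21)/2 + 2*cos(1)/3 + 2 - (-sqrt(21)/2 + 2*cos(1)/3) = 2.
So G(u) = -(5*u**4 - 10*u**2 + 9*sqrt(3)*sqrt(3*u**4 + 3*u**2 + 1) - 12*cos(2*u + 1) - 31)/18.
Check: d/du[-(5*u**4 - 10*u**2 + 9*sqrt(3)*sqrt(3*u**4 + 3*u**2 + 1) - 12*cos(2*u + 1) - 31)/18] = (-20*u**3*sqrt(3*u**4 + 3*u**2 + 1) - 54*sqrt(3)*u**3 + 20*u*sqrt(3*u**4 + 3*u**2 + 1) - 27*sqrt(3)*u - 24*sqrt(3*u**4 + 3*u**2 + 1)*sin(2*u + 1))/(18*sqrt(3*u**4 + 3*u**2 + 1)) = G'(u).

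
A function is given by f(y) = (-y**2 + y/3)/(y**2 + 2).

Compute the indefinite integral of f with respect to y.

A candidate is checked by its d/dy: the result must match f(y).
Check: d/dy[-(6*y - log(y**2 + 2) - 6*sqrt(2)*atan(sqrt(2)*y/2))/6] = (-3*y**2 + y)/(3*y**2 + 6), which equals f(y).

F(y) = -(6*y - log(y**2 + 2) - 6*sqrt(2)*atan(sqrt(2)*y/2))/6 + C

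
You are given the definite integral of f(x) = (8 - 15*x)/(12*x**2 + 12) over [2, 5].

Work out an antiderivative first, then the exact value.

Antiderivative: F(x) = (-15*log(x**2 + 1) + 16*atan(x))/24; value = -5*log(26)/8 - 2*atan(2)/3 + 2*atan(5)/3 + 5*log(5)/8

For F(x) to be correct the identity F'(x) - f(x) = 0 must hold.
F(x) = (-15*log(x**2 + 1) + 16*atan(x))/24 is an antiderivative of f.
Check: d/dx[(-15*log(x**2 + 1) + 16*atan(x))/24] = (8 - 15*x)/(12*x**2 + 12) = f(x).
F(5) = -5*log(26)/8 + 2*atan(5)/3; F(2) = -5*log(5)/8 + 2*atan(2)/3.
Integral = F(5) - F(2) = -5*log(26)/8 - 2*atan(2)/3 + 2*atan(5)/3 + 5*log(5)/8.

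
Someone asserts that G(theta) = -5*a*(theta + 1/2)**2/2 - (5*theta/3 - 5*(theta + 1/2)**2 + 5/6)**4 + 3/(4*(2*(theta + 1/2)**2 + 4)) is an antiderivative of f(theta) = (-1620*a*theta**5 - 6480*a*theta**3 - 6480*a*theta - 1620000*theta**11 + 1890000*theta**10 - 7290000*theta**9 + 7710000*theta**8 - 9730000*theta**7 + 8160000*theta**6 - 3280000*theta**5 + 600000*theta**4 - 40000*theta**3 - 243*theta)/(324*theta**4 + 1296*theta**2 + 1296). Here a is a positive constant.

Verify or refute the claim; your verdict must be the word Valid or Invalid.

Invalid: d/dtheta[G] - f = (-25920*a*theta**8 - 51840*a*theta**7 - 246240*a*theta**6 - 324000*a*theta**5 - 805140*a*theta**4 - 673920*a*theta**3 - 1095120*a*theta**2 - 466560*a*theta - 524880*a - 181440000*theta**14 - 453600000*theta**13 - 1969920000*theta**12 - 3276840000*theta**11 - 7423380000*theta**10 - 8517000000*theta**9 - 12283960000*theta**8 - 9364212500*theta**7 - 8593977500*theta**6 - 3825141875*theta**5 - 1759468961*theta**4 - 418005836*theta**3 - 66013060*theta**2 - 5639238*theta - 218052)/(10368*theta**8 + 20736*theta**7 + 98496*theta**6 + 129600*theta**5 + 322056*theta**4 + 269568*theta**3 + 438048*theta**2 + 186624*theta + 209952), which is not 0.

d/dtheta[G] = (-51840*a*theta**5 - 129600*a*theta**4 - 336960*a*theta**3 - 375840*a*theta**2 - 379080*a*theta - 131220*a - 51840000*theta**11 - 224640000*theta**10 - 643680000*theta**9 - 1191840000*theta**8 - 1586000000*theta**7 - 1505680000*theta**6 - 964220000*theta**5 - 400540000*theta**4 - 104712500*theta**3 - 16457500*theta**2 - 1419651*theta - 54513)/(10368*theta**4 + 20736*theta**3 + 57024*theta**2 + 46656*theta + 52488)
d/dtheta[G] - f(theta) = (-25920*a*theta**8 - 51840*a*theta**7 - 246240*a*theta**6 - 324000*a*theta**5 - 805140*a*theta**4 - 673920*a*theta**3 - 1095120*a*theta**2 - 466560*a*theta - 524880*a - 181440000*theta**14 - 453600000*theta**13 - 1969920000*theta**12 - 3276840000*theta**11 - 7423380000*theta**10 - 8517000000*theta**9 - 12283960000*theta**8 - 9364212500*theta**7 - 8593977500*theta**6 - 3825141875*theta**5 - 1759468961*theta**4 - 418005836*theta**3 - 66013060*theta**2 - 5639238*theta - 218052)/(10368*theta**8 + 20736*theta**7 + 98496*theta**6 + 129600*theta**5 + 322056*theta**4 + 269568*theta**3 + 438048*theta**2 + 186624*theta + 209952) != 0.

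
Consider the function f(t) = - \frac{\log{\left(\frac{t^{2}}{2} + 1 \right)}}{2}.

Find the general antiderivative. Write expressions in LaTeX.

F(t) = - \frac{t \log{\left(\frac{t^{2}}{2} + 1 \right)}}{2} + t - \sqrt{2} \operatorname{atan}{\left(\frac{\sqrt{2} t}{2} \right)} + C

Differentiate the proposed F(t) back; it has to land on f(t) exactly.
Check: d/dt[- \frac{t \log{\left(\frac{t^{2}}{2} + 1 \right)}}{2} + t - \sqrt{2} \operatorname{atan}{\left(\frac{\sqrt{2} t}{2} \right)}] = - \frac{\log{\left(\frac{t^{2}}{2} + 1 \right)}}{2} = f(t).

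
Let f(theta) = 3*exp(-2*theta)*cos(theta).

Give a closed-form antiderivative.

For F(theta) to be correct the identity F'(theta) - f(theta) = 0 must hold.
Check: d/dtheta[3*exp(-2*theta)*sin(theta)/5 - 6*exp(-2*theta)*cos(theta)/5] = 3*exp(-2*theta)*cos(theta) = f(theta).

An antiderivative is F(theta) = 3*exp(-2*theta)*sin(theta)/5 - 6*exp(-2*theta)*cos(theta)/5.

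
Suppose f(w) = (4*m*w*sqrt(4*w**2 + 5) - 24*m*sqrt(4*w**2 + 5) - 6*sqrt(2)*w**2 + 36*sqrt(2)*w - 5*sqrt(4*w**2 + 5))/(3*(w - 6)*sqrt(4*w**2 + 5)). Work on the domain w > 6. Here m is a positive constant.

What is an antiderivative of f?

An antiderivative is F(w) = 4*m*w/3 - sqrt(2*w**2 + 5/2) - 5*log(w/2 - 3)/3.

A candidate is checked by its d/dw: the result must match f(w).
Check: d/dw[4*m*w/3 - sqrt(2*w**2 + 5/2) - 5*log(w/2 - 3)/3] = (4*m*w*sqrt(4*w**2 + 5) - 24*m*sqrt(4*w**2 + 5) - 6*sqrt(2)*w**2 + 36*sqrt(2)*w - 5*sqrt(4*w**2 + 5))/(3*w*sqrt(4*w**2 + 5) - 18*sqrt(4*w**2 + 5)), which equals f(w).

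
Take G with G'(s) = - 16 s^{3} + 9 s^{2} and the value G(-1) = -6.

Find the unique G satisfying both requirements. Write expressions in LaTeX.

Integrate term by term and add the pieces.
A general antiderivative is - 4 s^{4} + 3 s^{3} + C.
The condition gives C = -6 - (-7) = 1.
So G(s) = - 4 s^{4} + 3 s^{3} + 1.
Check: d/ds[- 4 s^{4} + 3 s^{3} + 1] = - 16 s^{3} + 9 s^{2} = G'(s).

G(s) = - 4 s^{4} + 3 s^{3} + 1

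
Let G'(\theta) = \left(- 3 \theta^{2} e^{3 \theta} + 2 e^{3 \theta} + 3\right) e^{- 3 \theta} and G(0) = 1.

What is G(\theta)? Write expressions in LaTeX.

A first test for any G(\theta): its \theta-derivative must equal the given G'(\theta).
A general antiderivative is - \theta^{3} + 2 \theta - e^{- 3 \theta} + C.
The condition gives C = 1 - (-1) = 2.
So G(\theta) = - \theta^{3} + 2 \theta + 2 - e^{- 3 \theta}.
Check: d/d\theta[- \theta^{3} + 2 \theta + 2 - e^{- 3 \theta}] = \left(- 3 \theta^{2} e^{3 \theta} + 2 e^{3 \theta} + 3\right) e^{- 3 \theta} = G'(\theta).

G(\theta) = - \theta^{3} + 2 \theta + 2 - e^{- 3 \theta}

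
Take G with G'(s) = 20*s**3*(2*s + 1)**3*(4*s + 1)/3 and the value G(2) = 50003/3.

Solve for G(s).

The substitution u = 2*s**2 + s works: G'(s) is exactly (dG/du)*(du/ds) for that inner function.
A general antiderivative is 5*(2*s**2 + s)**4/3 + C.
The condition gives C = 50003/3 - (50000/3) = 1.
So G(s) = (80*s**8 + 160*s**7 + 120*s**6 + 40*s**5 + 5*s**4 + 3)/3.
Check: d/ds[(80*s**8 + 160*s**7 + 120*s**6 + 40*s**5 + 5*s**4 + 3)/3] = 640*s**7/3 + 1120*s**6/3 + 240*s**5 + 200*s**4/3 + 20*s**3/3, which equals G'(s).

G(s) = (80*s**8 + 160*s**7 + 120*s**6 + 40*s**5 + 5*s**4 + 3)/3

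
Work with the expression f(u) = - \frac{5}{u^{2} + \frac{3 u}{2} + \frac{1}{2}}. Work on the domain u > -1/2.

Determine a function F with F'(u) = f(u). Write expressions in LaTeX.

An antiderivative is F(u) = 10 \left(- \log{\left(u + \frac{1}{2} \right)} + \log{\left(u + 1 \right)}\right).

Factor the denominator (\left(u + 1\right) \left(2 u + 1\right)) and decompose: f = - \frac{20}{2 u + 1} + \frac{10}{u + 1}; each piece integrates to a log, atan, or power term.
Check: d/du[10 \left(- \log{\left(u + \frac{1}{2} \right)} + \log{\left(u + 1 \right)}\right)] = - \frac{10}{2 u^{2} + 3 u + 1}, which equals f(u).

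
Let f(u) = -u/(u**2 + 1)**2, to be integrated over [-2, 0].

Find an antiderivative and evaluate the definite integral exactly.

Antiderivative: F(u) = 1/(2*u**2 + 2); value = 2/5

f matches the chain-rule pattern g'(h)*h' with inner function h(u) = 2*u**2 + 2; substituting w = h(u) collapses the integral.
F(u) = 1/(2*u**2 + 2) is an antiderivative of f.
Check: d/du[1/(2*u**2 + 2)] = -u/(u**4 + 2*u**2 + 1), which equals f(u).
F(0) = 1/2; F(-2) = 1/10.
Integral = F(0) - F(-2) = 2/5.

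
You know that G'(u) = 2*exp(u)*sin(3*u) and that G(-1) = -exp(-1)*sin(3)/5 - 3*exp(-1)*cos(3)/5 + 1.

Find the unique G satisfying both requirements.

G(u) = -(-exp(u)*sin(3*u) + 3*exp(u)*cos(3*u) - 5)/5

A candidate passes only if d/du[G] lands on the given G'(u) exactly.
A general antiderivative is exp(u)*sin(3*u)/5 - 3*exp(u)*cos(3*u)/5 + C.
The condition gives C = -exp(-1)*sin(3)/5 - 3*exp(-1)*cos(3)/5 + 1 - (-exp(-1)*sin(3)/5 - 3*exp(-1)*cos(3)/5) = 1.
So G(u) = -(-exp(u)*sin(3*u) + 3*exp(u)*cos(3*u) - 5)/5.
Check: d/du[-(-exp(u)*sin(3*u) + 3*exp(u)*cos(3*u) - 5)/5] = 2*exp(u)*sin(3*u) = G'(u).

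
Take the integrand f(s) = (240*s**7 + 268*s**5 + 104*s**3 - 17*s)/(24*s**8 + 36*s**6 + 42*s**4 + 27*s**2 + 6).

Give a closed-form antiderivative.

An antiderivative is F(s) = (15*(2*s**2 + 1)*log(2*s**4 + s**2 + 2) + 8)/(6*(2*s**2 + 1)).

For F(s) to be correct the identity F'(s) - f(s) = 0 must hold.
Check: d/ds[(15*(2*s**2 + 1)*log(2*s**4 + s**2 + 2) + 8)/(6*(2*s**2 + 1))] = (240*s**7 + 268*s**5 + 104*s**3 - 17*s)/(24*s**8 + 36*s**6 + 42*s**4 + 27*s**2 + 6) = f(s).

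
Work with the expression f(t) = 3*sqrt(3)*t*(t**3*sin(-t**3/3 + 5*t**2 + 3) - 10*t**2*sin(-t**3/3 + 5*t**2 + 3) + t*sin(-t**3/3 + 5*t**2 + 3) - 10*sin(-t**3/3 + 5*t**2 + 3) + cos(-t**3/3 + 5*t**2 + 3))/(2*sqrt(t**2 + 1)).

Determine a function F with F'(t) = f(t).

Recognize the product-rule pattern: f = u'v + uv' with u = 3*sqrt(3*t**2 + 3)/2, v = cos(-t**3/3 + 5*t**2 + 3), so integration by parts undoes it.
Check: d/dt[3*sqrt(3*t**2 + 3)*cos(-t**3/3 + 5*t**2 + 3)/2] = (3*sqrt(3)*t**4*sin(-t**3/3 + 5*t**2 + 3) - 30*sqrt(3)*t**3*sin(-t**3/3 + 5*t**2 + 3) + 3*sqrt(3)*t**2*sin(-t**3/3 + 5*t**2 + 3) - 30*sqrt(3)*t*sin(-t**3/3 + 5*t**2 + 3) + 3*sqrt(3)*t*cos(-t**3/3 + 5*t**2 + 3))/(2*sqrt(t**2 + 1)), which equals f(t).

An antiderivative is F(t) = 3*sqrt(3*t**2 + 3)*cos(-t**3/3 + 5*t**2 + 3)/2.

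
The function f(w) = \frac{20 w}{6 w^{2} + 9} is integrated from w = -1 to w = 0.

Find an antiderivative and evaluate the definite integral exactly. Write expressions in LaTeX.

The substitution u = w^{2} + \frac{3}{2} works: f is exactly (dF/du)*(du/dw) for that inner function.
F(w) = \frac{5 \log{\left(w^{2} + \frac{3}{2} \right)}}{3} is an antiderivative of f.
Check: d/dw[\frac{5 \log{\left(w^{2} + \frac{3}{2} \right)}}{3}] = \frac{20 w}{6 w^{2} + 9} = f(w).
F(0) = \frac{5 \log{\left(\frac{3}{2} \right)}}{3}; F(-1) = \frac{5 \log{\left(\frac{5}{2} \right)}}{3}.
Integral = F(0) - F(-1) = - \frac{5 \log{\left(\frac{5}{2} \right)}}{3} + \frac{5 \log{\left(\frac{3}{2} \right)}}{3}.

Antiderivative: F(w) = \frac{5 \log{\left(w^{2} + \frac{3}{2} \right)}}{3}; value = - \frac{5 \log{\left(\frac{5}{2} \right)}}{3} + \frac{5 \log{\left(\frac{3}{2} \right)}}{3}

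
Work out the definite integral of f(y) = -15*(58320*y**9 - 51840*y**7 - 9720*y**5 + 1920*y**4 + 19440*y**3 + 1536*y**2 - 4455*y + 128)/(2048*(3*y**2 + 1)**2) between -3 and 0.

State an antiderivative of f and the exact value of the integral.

Antiderivative: F(y) = (-97200*y**8 + 194400*y**6 - 145800*y**4 - 19200*y**3 + 48600*y**2 - 3840*y - 6075)/(12288*y**2 + 4096); value = 506690055/114688

f has the shape u'v + uv' for u = -5/(4*(2*y**2 + 2/3)) and v = 5*y**3/2 + y/2 + 5*(3/4 - 3*y**2/2)**4/2 — it is the derivative of the product u*v.
F(y) = (-97200*y**8 + 194400*y**6 - 145800*y**4 - 19200*y**3 + 48600*y**2 - 3840*y - 6075)/(12288*y**2 + 4096) is an antiderivative of f.
Check: d/dy[(-97200*y**8 + 194400*y**6 - 145800*y**4 - 19200*y**3 + 48600*y**2 - 3840*y - 6075)/(12288*y**2 + 4096)] = (-874800*y**9 + 777600*y**7 + 145800*y**5 - 28800*y**4 - 291600*y**3 - 23040*y**2 + 66825*y - 1920)/(18432*y**4 + 12288*y**2 + 2048), which equals f(y).
F(0) = -6075/4096; F(-3) = -506860155/114688.
Integral = F(0) - F(-3) = 506690055/114688.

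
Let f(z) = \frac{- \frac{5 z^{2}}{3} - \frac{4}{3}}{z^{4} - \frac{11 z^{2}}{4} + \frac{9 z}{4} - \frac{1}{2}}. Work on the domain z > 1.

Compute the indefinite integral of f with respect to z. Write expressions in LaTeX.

F(z) = \frac{2 \left(- 300 z \log{\left(z - 1 \right)} + 268 z \log{\left(z - \frac{1}{2} \right)} + 32 z \log{\left(z + 2 \right)} + 150 \log{\left(z - 1 \right)} - 134 \log{\left(z - \frac{1}{2} \right)} - 16 \log{\left(z + 2 \right)} - 105\right)}{75 \left(2 z - 1\right)} + C

The denominator factors as 3 \left(z - 1\right) \left(z + 2\right) \left(2 z - 1\right)^{2}; partial fractions split f into directly integrable pieces: \frac{536}{75 \left(2 z - 1\right)} + \frac{28}{5 \left(2 z - 1\right)^{2}} + \frac{32}{75 \left(z + 2\right)} - \frac{4}{z - 1}.
Check: d/dz[\frac{2 \left(- 300 z \log{\left(z - 1 \right)} + 268 z \log{\left(z - \frac{1}{2} \right)} + 32 z \log{\left(z + 2 \right)} + 150 \log{\left(z - 1 \right)} - 134 \log{\left(z - \frac{1}{2} \right)} - 16 \log{\left(z + 2 \right)} - 105\right)}{75 \left(2 z - 1\right)}] = \frac{- 20 z^{2} - 16}{12 z^{4} - 33 z^{2} + 27 z - 6}, which equals f(z).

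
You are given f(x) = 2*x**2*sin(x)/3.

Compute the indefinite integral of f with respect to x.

An antiderivative F(x) passes only if d/dx[F] lands on f(x) exactly.
Check: d/dx[-2*x**2*cos(x)/3 + 4*x*sin(x)/3 + 4*cos(x)/3] = 2*x**2*sin(x)/3 = f(x).

F(x) = -2*x**2*cos(x)/3 + 4*x*sin(x)/3 + 4*cos(x)/3 + C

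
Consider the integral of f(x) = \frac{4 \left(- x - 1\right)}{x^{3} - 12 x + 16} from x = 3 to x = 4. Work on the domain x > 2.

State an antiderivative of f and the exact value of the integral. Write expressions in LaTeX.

Antiderivative: F(x) = \frac{- \left(x - 2\right) \log{\left(x - 2 \right)} + \left(x - 2\right) \log{\left(x + 4 \right)} + 6}{3 \left(x - 2\right)}; value = -1 - \frac{\log{\left(7 \right)}}{3} - \frac{\log{\left(2 \right)}}{3} + \frac{\log{\left(8 \right)}}{3}

Factor the denominator (\left(x - 2\right)^{2} \left(x + 4\right)) and decompose: f = \frac{1}{3 \left(x + 4\right)} - \frac{1}{3 \left(x - 2\right)} - \frac{2}{\left(x - 2\right)^{2}}; each piece integrates to a log, atan, or power term.
F(x) = \frac{- \left(x - 2\right) \log{\left(x - 2 \right)} + \left(x - 2\right) \log{\left(x + 4 \right)} + 6}{3 \left(x - 2\right)} is an antiderivative of f.
Check: d/dx[\frac{- \left(x - 2\right) \log{\left(x - 2 \right)} + \left(x - 2\right) \log{\left(x + 4 \right)} + 6}{3 \left(x - 2\right)}] = \frac{- 4 x - 4}{x^{3} - 12 x + 16}, which equals f(x).
F(4) = - \frac{\log{\left(2 \right)}}{3} + \frac{\log{\left(8 \right)}}{3} + 1; F(3) = \frac{\log{\left(7 \right)}}{3} + 2.
Integral = F(4) - F(3) = -1 - \frac{\log{\left(7 \right)}}{3} - \frac{\log{\left(2 \right)}}{3} + \frac{\log{\left(8 \right)}}{3}.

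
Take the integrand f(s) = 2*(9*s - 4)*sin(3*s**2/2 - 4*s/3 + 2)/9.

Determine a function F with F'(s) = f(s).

The substitution u = 3*s**2/2 - 4*s/3 + 2 works: f is exactly (dF/du)*(du/ds) for that inner function.
Check: d/ds[-2*cos(3*s**2/2 - 4*s/3 + 2)/3] = 2*s*sin(3*s**2/2 - 4*s/3 + 2) - 8*sin(3*s**2/2 - 4*s/3 + 2)/9, which equals f(s).

An antiderivative is F(s) = -2*cos(3*s**2/2 - 4*s/3 + 2)/3.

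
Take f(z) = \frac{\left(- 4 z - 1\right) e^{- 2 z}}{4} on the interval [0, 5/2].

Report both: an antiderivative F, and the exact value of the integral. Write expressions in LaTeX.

Antiderivative: F(z) = \frac{\left(4 z + 3\right) e^{- 2 z}}{8}; value = - \frac{3}{8} + \frac{13}{8 e^{5}}

f has the shape u'v + uv' for u = \frac{z}{2} + \frac{3}{8} and v = e^{- 2 z} — it is the derivative of the product u*v.
F(z) = \frac{\left(4 z + 3\right) e^{- 2 z}}{8} is an antiderivative of f.
Check: d/dz[\frac{\left(4 z + 3\right) e^{- 2 z}}{8}] = \frac{\left(- 4 z - 1\right) e^{- 2 z}}{4} = f(z).
F(5/2) = \frac{13}{8 e^{5}}; F(0) = \frac{3}{8}.
Integral = F(5/2) - F(0) = - \frac{3}{8} + \frac{13}{8 e^{5}}.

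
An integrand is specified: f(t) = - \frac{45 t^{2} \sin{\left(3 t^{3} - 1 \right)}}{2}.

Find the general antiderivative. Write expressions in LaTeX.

The substitution u = 3 t^{3} - 1 works: f is exactly (dF/du)*(du/dt) for that inner function.
Check: d/dt[\frac{5 \cos{\left(3 t^{3} - 1 \right)}}{2}] = - \frac{45 t^{2} \sin{\left(3 t^{3} - 1 \right)}}{2} = f(t).

F(t) = \frac{5 \cos{\left(3 t^{3} - 1 \right)}}{2} + C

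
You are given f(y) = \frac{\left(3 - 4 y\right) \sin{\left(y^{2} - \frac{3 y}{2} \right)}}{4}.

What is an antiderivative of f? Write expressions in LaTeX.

An antiderivative is F(y) = \frac{\cos{\left(y^{2} - \frac{3 y}{2} \right)}}{2}.

f matches the chain-rule pattern g'(h)*h' with inner function h(y) = y^{2} - \frac{3 y}{2}; substituting u = h(y) collapses the integral.
Check: d/dy[\frac{\cos{\left(y^{2} - \frac{3 y}{2} \right)}}{2}] = - y \sin{\left(y^{2} - \frac{3 y}{2} \right)} + \frac{3 \sin{\left(y^{2} - \frac{3 y}{2} \right)}}{4}, which equals f(y).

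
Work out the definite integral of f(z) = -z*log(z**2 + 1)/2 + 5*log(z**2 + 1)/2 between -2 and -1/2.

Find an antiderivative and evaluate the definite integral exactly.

Integrate term by term and add the pieces.
F(z) = (z**2 + z*(10 - z)*log(z**2 + 1) - 20*z - log(z**2 + 1) + 20*atan(z))/4 is an antiderivative of f.
Check: d/dz[(z**2 + z*(10 - z)*log(z**2 + 1) - 20*z - log(z**2 + 1) + 20*atan(z))/4] = -z*log(z**2 + 1)/2 + 5*log(z**2 + 1)/2 = f(z).
F(-1/2) = -5*atan(1/2) - 25*log(5/4)/16 + 41/16; F(-2) = -25*log(5)/4 - 5*atan(2) + 11.
Integral = F(-1/2) - F(-2) = -135/16 - 5*atan(1/2) - 25*log(5/4)/16 + 5*atan(2) + 25*log(5)/4.

Antiderivative: F(z) = (z**2 + z*(10 - z)*log(z**2 + 1) - 20*z - log(z**2 + 1) + 20*atan(z))/4; value = -135/16 - 5*atan(1/2) - 25*log(5/4)/16 + 5*atan(2) + 25*log(5)/4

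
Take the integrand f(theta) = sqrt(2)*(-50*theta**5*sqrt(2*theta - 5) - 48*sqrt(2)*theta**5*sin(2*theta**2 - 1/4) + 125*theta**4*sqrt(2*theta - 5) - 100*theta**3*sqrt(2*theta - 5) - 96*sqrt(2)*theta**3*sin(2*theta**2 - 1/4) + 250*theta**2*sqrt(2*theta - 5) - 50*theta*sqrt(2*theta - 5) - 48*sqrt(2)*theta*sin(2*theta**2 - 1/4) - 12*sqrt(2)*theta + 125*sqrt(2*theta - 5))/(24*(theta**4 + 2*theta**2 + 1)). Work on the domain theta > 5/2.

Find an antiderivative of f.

For F(theta) to be correct the identity F'(theta) - f(theta) = 0 must hold.
Check: d/dtheta[-5*theta**2*sqrt(theta - 5/2)/3 + 25*theta*sqrt(theta - 5/2)/3 - 125*sqrt(theta - 5/2)/12 + cos(2*theta**2 - 1/4) + 1/(2*theta**2 + 2)] = (-100*theta**6 - 48*sqrt(2)*theta**5*sqrt(2*theta - 5)*sin(2*theta**2 - 1/4) + 500*theta**5 - 825*theta**4 - 96*sqrt(2)*theta**3*sqrt(2*theta - 5)*sin(2*theta**2 - 1/4) + 1000*theta**3 - 1350*theta**2 - 48*sqrt(2)*theta*sqrt(2*theta - 5)*sin(2*theta**2 - 1/4) - 12*sqrt(2)*theta*sqrt(2*theta - 5) + 500*theta - 625)/(12*sqrt(2)*theta**4*sqrt(2*theta - 5) + 24*sqrt(2)*theta**2*sqrt(2*theta - 5) + 12*sqrt(2)*sqrt(2*theta - 5)), which equals f(theta).

An antiderivative is F(theta) = -5*theta**2*sqrt(theta - 5/2)/3 + 25*theta*sqrt(theta - 5/2)/3 - 125*sqrt(theta - 5/2)/12 + cos(2*theta**2 - 1/4) + 1/(2*theta**2 + 2).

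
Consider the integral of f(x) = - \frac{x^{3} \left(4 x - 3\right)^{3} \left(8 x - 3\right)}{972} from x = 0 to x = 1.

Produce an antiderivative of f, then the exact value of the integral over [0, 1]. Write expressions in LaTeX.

Antiderivative: F(x) = - \frac{x^{4} \left(4 x - 3\right)^{4}}{3888}; value = - \frac{1}{3888}

The substitution u = \frac{2 x^{2}}{3} - \frac{x}{2} works: f is exactly (dF/du)*(du/dx) for that inner function.
F(x) = - \frac{x^{4} \left(4 x - 3\right)^{4}}{3888} is an antiderivative of f.
Check: d/dx[- \frac{x^{4} \left(4 x - 3\right)^{4}}{3888}] = - \frac{128 x^{7}}{243} + \frac{112 x^{6}}{81} - \frac{4 x^{5}}{3} + \frac{5 x^{4}}{9} - \frac{x^{3}}{12}, which equals f(x).
F(1) = - \frac{1}{3888}; F(0) = 0.
Integral = F(1) - F(0) = - \frac{1}{3888}.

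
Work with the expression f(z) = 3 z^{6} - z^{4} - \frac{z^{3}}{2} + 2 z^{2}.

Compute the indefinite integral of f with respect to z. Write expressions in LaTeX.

Integrate term by term and add the pieces.
Check: d/dz[\frac{3 z^{7}}{7} - \frac{z^{5}}{5} - \frac{z^{4}}{8} + \frac{2 z^{3}}{3}] = 3 z^{6} - z^{4} - \frac{z^{3}}{2} + 2 z^{2} = f(z).

F(z) = \frac{3 z^{7}}{7} - \frac{z^{5}}{5} - \frac{z^{4}}{8} + \frac{2 z^{3}}{3} + C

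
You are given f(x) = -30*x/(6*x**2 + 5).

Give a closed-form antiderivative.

f matches the chain-rule pattern g'(h)*h' with inner function h(x) = 2*x**2 + 5/3; substituting u = h(x) collapses the integral.
Check: d/dx[-5*log(2*x**2 + 5/3)/2] = -30*x/(6*x**2 + 5) = f(x).

An antiderivative is F(x) = -5*log(2*x**2 + 5/3)/2.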